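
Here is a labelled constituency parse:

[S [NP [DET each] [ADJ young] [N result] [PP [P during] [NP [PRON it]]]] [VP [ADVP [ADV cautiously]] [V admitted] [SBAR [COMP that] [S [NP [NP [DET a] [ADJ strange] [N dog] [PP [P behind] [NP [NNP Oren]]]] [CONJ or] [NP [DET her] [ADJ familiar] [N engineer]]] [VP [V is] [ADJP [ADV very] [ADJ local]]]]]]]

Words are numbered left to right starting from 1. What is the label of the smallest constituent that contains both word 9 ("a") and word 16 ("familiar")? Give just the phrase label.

NP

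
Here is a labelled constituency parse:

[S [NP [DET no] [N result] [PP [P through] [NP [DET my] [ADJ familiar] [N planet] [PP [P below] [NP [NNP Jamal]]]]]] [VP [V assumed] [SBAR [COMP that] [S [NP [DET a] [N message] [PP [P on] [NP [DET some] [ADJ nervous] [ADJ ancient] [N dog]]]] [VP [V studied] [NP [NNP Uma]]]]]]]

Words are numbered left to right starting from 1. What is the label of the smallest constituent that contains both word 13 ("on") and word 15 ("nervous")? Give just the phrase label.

PP

The smallest bracket enclosing both words is [PP on some nervous ancient dog], so the label is PP.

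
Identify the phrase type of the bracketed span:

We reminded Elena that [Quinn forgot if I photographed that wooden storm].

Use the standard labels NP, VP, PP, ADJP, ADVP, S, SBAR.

The span is built around the head "forgot" — a clause (S).

S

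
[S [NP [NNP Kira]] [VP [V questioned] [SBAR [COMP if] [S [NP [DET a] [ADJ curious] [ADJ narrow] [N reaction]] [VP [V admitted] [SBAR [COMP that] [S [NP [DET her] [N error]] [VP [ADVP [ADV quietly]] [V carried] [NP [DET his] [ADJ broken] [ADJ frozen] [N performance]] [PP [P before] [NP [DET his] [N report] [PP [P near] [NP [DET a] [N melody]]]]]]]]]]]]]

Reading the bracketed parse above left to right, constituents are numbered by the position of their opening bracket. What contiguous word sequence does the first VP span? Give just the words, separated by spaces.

questioned if a curious narrow reaction admitted that her error quietly carried his broken frozen performance before his report near a melody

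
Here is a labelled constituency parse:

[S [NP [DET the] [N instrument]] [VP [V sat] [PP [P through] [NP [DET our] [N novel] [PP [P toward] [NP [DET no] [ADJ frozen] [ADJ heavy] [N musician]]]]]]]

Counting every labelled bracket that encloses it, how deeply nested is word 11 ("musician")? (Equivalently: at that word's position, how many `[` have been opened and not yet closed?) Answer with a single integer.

Path from the root down to the word: S → VP → PP → NP → PP → NP → N. That is 7 enclosing brackets.

7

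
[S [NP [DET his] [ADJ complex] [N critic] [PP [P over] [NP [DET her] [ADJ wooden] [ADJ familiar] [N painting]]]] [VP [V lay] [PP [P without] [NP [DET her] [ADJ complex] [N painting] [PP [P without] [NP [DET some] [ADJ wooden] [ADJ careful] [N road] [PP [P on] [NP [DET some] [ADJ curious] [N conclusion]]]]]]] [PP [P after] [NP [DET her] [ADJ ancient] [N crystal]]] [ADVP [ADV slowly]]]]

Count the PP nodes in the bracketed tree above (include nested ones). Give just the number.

Listing each PP by its span: [PP over her wooden familiar painting]; [PP without her complex painting without some wooden careful road on some curious conclusion]; [PP without some wooden careful road on some curious conclusion]; [PP on some curious conclusion]; [PP after her ancient crystal] — that makes 5.

5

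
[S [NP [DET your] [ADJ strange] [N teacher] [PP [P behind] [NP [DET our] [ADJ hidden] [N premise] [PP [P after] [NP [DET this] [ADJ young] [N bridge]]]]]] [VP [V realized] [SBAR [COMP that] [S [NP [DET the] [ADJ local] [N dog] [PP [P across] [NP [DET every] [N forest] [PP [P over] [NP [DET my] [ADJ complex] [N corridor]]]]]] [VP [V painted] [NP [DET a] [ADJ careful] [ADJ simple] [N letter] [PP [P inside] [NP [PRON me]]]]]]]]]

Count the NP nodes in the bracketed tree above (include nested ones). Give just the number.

Scanning left to right, an opening `[NP` appears at word positions 1, 5, 9, 14, 18, 21, 25, 30 — 8 in total.

8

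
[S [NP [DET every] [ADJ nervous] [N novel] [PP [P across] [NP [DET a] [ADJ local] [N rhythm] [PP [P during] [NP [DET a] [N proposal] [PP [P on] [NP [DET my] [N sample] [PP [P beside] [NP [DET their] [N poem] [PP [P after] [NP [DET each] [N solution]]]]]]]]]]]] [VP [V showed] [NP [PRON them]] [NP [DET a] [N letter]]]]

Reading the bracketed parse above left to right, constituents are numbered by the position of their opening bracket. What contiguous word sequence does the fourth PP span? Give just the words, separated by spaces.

Opening `[PP` markers occur at word positions 4, 8, 11, 14, 17; the fourth of these opens the constituent [PP beside their poem after each solution].

beside their poem after each solution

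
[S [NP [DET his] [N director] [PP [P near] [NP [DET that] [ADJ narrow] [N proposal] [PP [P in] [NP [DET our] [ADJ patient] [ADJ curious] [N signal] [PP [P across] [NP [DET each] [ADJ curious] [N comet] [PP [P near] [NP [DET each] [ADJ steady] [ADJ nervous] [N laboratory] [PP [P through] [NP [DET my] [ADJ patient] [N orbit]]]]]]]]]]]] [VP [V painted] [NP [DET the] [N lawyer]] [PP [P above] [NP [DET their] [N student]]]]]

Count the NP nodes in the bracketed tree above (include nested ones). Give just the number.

8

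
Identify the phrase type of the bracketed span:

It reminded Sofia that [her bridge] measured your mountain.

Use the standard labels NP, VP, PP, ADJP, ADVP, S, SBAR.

NP

The span is built around the noun "bridge" — a noun phrase (NP).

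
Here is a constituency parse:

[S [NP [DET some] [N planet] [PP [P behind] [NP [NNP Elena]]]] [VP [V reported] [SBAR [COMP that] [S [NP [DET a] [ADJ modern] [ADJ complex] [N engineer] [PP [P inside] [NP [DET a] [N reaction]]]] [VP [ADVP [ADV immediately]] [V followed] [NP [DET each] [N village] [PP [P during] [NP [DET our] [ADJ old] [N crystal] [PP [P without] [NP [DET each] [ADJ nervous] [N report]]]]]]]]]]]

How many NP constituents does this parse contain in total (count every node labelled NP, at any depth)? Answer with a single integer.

7

Scanning left to right, an opening `[NP` appears at word positions 1, 4, 7, 12, 16, 19, 23 — 7 in total.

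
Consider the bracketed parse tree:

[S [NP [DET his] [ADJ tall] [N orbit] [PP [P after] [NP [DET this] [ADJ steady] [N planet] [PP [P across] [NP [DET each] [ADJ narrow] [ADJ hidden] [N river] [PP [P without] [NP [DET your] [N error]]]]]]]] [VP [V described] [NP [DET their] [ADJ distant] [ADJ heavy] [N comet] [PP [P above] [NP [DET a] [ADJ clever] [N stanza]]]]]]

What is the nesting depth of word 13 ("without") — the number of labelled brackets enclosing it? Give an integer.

8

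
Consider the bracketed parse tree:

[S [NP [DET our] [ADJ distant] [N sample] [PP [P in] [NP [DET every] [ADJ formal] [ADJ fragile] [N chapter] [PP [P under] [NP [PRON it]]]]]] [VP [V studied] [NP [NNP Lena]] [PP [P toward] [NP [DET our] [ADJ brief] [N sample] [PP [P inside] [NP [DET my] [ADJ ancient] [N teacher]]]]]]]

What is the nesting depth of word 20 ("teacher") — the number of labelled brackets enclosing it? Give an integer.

Counting open brackets not yet closed at "teacher": [S [VP [PP [NP [PP [NP [N = 7.

7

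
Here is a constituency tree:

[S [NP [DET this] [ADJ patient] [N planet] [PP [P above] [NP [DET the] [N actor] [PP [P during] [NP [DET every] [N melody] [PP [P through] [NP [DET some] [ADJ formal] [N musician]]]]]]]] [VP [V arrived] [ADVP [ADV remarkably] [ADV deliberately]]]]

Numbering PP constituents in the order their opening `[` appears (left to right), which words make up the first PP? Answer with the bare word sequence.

above the actor during every melody through some formal musician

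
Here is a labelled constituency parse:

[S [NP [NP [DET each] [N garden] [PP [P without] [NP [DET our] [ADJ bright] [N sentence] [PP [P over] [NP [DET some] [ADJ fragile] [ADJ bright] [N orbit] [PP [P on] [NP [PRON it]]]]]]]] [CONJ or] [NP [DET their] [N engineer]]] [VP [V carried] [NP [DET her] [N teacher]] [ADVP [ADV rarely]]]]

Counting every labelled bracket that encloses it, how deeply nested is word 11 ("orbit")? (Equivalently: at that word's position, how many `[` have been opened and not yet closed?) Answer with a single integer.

8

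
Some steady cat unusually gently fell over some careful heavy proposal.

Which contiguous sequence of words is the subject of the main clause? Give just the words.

The subject of the main clause is the NP immediately before the verb "fell": "some steady cat".

some steady cat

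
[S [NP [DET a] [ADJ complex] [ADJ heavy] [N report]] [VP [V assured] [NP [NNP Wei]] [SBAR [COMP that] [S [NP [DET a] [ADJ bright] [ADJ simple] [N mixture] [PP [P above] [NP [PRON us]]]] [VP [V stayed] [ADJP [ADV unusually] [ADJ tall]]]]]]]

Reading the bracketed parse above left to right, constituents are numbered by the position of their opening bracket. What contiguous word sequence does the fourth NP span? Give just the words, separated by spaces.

us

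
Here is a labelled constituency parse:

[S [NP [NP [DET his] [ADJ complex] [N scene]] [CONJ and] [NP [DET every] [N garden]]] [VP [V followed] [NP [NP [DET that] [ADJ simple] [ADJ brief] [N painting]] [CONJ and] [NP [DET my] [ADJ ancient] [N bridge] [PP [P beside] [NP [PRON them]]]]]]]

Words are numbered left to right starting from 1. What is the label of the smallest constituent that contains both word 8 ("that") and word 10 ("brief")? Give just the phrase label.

NP

The smallest bracket enclosing both words is [NP that simple brief painting], so the label is NP.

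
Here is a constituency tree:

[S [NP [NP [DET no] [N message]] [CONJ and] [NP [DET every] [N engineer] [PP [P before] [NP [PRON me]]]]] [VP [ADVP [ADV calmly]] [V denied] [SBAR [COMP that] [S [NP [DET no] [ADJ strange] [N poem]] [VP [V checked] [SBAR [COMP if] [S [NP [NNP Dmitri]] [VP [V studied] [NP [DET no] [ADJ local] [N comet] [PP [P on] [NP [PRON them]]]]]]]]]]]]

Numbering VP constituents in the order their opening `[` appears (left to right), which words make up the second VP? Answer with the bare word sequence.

checked if Dmitri studied no local comet on them

Opening `[VP` markers occur at word positions 8, 14, 17; the second of these opens the constituent [VP checked if Dmitri studied no local comet on them].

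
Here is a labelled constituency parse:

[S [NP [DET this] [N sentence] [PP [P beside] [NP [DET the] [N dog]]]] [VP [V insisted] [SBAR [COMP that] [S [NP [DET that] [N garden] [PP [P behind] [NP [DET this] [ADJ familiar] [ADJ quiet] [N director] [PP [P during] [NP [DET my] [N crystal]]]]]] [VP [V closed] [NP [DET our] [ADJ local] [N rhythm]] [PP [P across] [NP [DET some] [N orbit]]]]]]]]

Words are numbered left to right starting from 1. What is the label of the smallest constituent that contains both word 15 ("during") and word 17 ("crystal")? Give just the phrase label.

Word 15 lies under S → VP → SBAR → S → NP → PP → NP → PP → P; word 17 lies under S → VP → SBAR → S → NP → PP → NP → PP → NP → N. The lowest shared node is the PP.

PP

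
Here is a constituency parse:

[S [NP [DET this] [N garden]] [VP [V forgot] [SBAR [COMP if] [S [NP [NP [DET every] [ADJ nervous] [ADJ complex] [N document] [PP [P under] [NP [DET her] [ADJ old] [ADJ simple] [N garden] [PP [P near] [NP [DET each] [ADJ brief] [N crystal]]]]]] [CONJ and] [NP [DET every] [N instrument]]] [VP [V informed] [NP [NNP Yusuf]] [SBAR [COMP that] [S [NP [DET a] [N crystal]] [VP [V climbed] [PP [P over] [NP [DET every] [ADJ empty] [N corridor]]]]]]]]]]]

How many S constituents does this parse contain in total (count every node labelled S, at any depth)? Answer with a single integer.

3

Scanning left to right, an opening `[S` appears at word positions 1, 5, 24 — 3 in total.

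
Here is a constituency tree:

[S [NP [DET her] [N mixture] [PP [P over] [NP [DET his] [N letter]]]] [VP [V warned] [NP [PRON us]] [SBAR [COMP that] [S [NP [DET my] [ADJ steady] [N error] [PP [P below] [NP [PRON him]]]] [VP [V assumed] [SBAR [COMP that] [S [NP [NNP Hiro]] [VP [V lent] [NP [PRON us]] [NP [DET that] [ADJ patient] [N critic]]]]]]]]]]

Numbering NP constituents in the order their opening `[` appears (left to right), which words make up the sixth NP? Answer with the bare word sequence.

Hiro

The NP opening brackets appear, in order, over: "her mixture over his letter"; "his letter"; "us"; "my steady error below him"; "him"; "Hiro"; "us"; "that patient critic". The sixth one spans "Hiro".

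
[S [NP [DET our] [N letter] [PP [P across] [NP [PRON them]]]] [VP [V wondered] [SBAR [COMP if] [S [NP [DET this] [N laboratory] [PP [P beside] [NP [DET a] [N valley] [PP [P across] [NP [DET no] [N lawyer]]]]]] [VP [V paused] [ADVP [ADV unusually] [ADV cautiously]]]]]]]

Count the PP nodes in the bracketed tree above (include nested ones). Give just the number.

3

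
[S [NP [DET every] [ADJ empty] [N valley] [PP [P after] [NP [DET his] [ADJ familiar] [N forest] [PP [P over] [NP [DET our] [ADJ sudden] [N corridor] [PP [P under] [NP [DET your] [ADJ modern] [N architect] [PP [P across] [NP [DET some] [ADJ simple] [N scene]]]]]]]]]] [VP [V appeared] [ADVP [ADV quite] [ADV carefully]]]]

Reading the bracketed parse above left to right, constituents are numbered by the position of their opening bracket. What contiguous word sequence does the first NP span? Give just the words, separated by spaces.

every empty valley after his familiar forest over our sudden corridor under your modern architect across some simple scene

The NP opening brackets appear, in order, over: "every empty valley after his familiar forest over our sudden corridor under your modern architect across some simple scene"; "his familiar forest over our sudden corridor under your modern architect across some simple scene"; "our sudden corridor under your modern architect across some simple scene"; "your modern architect across some simple scene"; "some simple scene". The first one spans "every empty valley after his familiar forest over our sudden corridor under your modern architect across some simple scene".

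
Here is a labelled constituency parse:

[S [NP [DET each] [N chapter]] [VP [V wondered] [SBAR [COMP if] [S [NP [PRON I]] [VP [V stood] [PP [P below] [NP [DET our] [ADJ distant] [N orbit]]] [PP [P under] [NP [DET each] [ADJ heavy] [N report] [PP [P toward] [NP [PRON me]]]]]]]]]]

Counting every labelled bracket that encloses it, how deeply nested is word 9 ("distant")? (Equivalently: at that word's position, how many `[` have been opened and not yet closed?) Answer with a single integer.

8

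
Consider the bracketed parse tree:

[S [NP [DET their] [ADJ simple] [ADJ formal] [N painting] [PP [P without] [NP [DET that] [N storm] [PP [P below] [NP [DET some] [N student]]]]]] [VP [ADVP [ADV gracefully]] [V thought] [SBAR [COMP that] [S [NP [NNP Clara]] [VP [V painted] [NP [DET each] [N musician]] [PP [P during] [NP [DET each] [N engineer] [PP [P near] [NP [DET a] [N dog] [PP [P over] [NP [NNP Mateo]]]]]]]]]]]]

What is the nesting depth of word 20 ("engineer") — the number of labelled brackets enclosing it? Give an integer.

8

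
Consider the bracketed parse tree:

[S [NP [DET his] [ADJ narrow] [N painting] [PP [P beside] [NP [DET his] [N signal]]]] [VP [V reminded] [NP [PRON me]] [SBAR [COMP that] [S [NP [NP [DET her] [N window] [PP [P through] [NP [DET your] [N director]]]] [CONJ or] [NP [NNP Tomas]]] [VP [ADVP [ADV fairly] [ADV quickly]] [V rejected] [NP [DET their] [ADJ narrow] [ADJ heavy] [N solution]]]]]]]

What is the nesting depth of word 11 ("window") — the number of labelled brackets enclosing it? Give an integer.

7

Counting open brackets not yet closed at "window": [S [VP [SBAR [S [NP [NP [N = 7.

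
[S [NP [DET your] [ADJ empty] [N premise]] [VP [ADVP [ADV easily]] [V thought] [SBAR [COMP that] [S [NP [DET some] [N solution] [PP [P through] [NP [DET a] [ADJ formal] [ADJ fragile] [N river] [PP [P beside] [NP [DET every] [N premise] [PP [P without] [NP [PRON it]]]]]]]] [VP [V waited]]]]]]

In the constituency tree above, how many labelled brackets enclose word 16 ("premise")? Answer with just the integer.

Counting open brackets not yet closed at "premise": [S [VP [SBAR [S [NP [PP [NP [PP [NP [N = 10.

10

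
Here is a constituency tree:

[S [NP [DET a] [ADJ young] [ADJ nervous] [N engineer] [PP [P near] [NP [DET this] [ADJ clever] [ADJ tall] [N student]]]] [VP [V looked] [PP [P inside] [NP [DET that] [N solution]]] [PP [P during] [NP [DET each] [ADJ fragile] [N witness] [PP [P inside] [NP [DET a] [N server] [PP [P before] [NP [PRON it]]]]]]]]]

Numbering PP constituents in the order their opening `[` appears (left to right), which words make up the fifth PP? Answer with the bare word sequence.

before it

In left-to-right order the PP constituents are "near this clever tall student"; "inside that solution"; "during each fragile witness inside a server before it"; "inside a server before it"; "before it". Number 5 is "before it".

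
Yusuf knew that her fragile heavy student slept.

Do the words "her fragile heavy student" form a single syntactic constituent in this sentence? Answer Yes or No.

Yes

"her fragile heavy student" is exactly the noun phrase [NP her fragile heavy student], a complete constituent.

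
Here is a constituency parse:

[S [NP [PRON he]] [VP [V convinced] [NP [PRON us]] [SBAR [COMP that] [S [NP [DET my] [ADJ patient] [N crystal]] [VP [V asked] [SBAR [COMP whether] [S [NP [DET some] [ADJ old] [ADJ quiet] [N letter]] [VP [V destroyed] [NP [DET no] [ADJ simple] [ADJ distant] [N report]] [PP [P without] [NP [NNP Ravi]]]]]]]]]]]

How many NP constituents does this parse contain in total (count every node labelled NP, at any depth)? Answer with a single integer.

6

Scanning left to right, an opening `[NP` appears at word positions 1, 3, 5, 10, 15, 20 — 6 in total.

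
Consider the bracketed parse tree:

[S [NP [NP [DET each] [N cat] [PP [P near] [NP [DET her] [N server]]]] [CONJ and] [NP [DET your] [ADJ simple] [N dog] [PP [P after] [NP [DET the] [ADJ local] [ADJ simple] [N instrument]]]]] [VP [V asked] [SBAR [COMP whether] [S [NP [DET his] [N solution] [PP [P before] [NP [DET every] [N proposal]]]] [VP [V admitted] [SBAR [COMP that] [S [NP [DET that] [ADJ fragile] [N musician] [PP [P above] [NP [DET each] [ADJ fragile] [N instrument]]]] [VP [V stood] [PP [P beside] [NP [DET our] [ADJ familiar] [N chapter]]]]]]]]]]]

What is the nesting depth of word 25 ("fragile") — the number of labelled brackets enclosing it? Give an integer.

Counting open brackets not yet closed at "fragile": [S [VP [SBAR [S [VP [SBAR [S [NP [ADJ = 9.

9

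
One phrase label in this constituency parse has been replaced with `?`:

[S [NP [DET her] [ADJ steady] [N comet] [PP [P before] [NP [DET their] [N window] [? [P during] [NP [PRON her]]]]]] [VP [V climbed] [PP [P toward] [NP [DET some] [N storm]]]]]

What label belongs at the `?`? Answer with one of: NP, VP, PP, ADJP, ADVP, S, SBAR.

PP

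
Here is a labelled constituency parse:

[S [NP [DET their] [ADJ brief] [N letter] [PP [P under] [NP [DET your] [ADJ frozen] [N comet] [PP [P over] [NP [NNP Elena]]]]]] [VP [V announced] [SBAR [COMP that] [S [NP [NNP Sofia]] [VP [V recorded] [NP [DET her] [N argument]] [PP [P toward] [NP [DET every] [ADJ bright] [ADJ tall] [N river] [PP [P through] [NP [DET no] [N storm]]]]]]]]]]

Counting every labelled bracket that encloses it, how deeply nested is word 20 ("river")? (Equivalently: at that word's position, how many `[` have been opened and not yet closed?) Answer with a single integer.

8

Counting open brackets not yet closed at "river": [S [VP [SBAR [S [VP [PP [NP [N = 8.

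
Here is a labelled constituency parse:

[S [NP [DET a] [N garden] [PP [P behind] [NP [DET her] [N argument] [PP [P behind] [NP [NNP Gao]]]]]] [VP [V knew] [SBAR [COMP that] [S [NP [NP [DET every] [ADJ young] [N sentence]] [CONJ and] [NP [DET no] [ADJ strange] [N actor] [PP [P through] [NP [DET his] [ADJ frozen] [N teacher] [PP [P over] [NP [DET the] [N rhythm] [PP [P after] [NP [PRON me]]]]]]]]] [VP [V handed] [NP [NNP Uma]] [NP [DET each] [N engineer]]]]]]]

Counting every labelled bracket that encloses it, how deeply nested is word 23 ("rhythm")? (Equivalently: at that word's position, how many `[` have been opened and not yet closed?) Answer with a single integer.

11

Counting open brackets not yet closed at "rhythm": [S [VP [SBAR [S [NP [NP [PP [NP [PP [NP [N = 11.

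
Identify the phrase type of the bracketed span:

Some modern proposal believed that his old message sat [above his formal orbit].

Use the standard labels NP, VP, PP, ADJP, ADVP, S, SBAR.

"above" is the head of the bracketed span, so the span is a prepositional phrase: PP.

PP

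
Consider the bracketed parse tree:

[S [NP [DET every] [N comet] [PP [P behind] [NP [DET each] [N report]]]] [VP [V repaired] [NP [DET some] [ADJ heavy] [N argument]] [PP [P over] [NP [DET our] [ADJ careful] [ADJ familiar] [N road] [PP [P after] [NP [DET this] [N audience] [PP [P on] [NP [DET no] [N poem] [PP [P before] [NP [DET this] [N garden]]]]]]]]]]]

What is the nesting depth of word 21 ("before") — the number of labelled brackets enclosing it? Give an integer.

Path from the root down to the word: S → VP → PP → NP → PP → NP → PP → NP → PP → P. That is 10 enclosing brackets.

10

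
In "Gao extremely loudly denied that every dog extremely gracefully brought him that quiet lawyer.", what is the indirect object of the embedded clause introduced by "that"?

Within the embedded clause introduced by "that", the indirect object of "brought" is "him".

him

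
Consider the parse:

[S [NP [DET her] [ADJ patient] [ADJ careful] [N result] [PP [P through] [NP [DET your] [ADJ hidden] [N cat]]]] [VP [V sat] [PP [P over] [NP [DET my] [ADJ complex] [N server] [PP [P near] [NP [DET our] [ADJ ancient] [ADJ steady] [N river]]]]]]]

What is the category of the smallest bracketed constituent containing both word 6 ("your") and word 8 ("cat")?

NP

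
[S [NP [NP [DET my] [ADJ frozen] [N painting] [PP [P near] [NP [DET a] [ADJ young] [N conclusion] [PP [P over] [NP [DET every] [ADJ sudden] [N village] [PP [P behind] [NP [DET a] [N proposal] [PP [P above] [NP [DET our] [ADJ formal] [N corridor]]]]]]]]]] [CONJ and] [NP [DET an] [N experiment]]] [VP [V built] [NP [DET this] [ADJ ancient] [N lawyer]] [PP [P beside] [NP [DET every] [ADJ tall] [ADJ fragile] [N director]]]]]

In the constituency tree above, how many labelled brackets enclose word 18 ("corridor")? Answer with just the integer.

12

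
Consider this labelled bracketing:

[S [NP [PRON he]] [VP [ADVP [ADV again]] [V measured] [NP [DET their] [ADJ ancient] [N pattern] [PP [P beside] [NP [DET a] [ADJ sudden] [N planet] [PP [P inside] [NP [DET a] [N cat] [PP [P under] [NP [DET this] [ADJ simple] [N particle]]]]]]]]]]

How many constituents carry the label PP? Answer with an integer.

3

Listing each PP by its span: [PP beside a sudden planet inside a cat under this simple particle]; [PP inside a cat under this simple particle]; [PP under this simple particle] — that makes 3.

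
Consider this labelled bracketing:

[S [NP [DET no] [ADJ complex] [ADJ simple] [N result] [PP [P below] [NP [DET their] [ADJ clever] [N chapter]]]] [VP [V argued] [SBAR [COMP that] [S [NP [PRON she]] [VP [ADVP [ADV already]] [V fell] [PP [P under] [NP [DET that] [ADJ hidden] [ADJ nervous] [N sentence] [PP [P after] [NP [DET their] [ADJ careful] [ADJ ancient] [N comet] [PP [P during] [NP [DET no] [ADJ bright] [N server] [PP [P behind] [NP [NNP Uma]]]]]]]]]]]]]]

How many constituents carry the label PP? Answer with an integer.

The PP constituents are: [PP below their clever chapter]; [PP under that hidden nervous sentence after their careful ancient comet during no bright server behind Uma]; [PP after their careful ancient comet during no bright server behind Uma]; [PP during no bright server behind Uma]; [PP behind Uma]. Total: 5.

5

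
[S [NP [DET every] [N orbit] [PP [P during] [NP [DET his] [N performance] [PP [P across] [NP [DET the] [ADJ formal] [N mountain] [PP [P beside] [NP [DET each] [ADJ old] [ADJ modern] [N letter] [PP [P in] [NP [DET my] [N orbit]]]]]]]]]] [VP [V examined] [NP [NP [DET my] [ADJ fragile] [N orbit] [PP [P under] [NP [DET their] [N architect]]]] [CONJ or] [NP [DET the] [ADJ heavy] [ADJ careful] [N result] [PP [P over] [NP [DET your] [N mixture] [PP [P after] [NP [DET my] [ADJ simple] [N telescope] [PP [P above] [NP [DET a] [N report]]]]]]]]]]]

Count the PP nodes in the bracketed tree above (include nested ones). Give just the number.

8

Scanning left to right, an opening `[PP` appears at word positions 3, 6, 10, 15, 22, 30, 33, 37 — 8 in total.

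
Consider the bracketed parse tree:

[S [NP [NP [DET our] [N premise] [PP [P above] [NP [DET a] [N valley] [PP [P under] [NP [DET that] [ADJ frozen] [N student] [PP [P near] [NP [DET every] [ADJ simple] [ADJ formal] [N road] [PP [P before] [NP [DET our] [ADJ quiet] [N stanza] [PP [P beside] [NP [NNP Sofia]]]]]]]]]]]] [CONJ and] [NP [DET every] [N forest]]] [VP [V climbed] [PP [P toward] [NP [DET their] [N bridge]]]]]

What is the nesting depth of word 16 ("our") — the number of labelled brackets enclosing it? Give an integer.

12

The word sits inside DET, which is inside NP, inside PP, inside NP, inside PP, inside NP, inside PP, inside NP, inside PP, inside NP, inside NP, inside S — 12 brackets in all.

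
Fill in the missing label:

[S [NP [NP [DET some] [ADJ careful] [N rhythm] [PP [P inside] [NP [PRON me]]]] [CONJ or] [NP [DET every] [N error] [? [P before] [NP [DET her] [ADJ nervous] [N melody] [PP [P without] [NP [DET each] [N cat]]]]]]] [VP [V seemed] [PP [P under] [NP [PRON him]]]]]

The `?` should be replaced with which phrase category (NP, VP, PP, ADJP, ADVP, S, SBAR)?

PP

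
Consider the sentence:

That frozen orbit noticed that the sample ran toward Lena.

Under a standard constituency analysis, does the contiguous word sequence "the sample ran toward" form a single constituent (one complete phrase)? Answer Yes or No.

No

The sequence begins inside the noun phrase "the sample" and ends inside the verb phrase "ran toward Lena"; it crosses a phrase boundary, so no single node in the tree spans exactly those words.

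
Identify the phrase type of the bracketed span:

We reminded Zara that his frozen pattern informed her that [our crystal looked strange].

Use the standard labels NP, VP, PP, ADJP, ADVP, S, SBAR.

S

The bracketed span "our crystal looked strange" is headed by "looked", making it a clause (S).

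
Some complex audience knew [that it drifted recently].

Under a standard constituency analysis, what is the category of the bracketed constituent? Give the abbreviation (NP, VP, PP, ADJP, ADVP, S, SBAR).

SBAR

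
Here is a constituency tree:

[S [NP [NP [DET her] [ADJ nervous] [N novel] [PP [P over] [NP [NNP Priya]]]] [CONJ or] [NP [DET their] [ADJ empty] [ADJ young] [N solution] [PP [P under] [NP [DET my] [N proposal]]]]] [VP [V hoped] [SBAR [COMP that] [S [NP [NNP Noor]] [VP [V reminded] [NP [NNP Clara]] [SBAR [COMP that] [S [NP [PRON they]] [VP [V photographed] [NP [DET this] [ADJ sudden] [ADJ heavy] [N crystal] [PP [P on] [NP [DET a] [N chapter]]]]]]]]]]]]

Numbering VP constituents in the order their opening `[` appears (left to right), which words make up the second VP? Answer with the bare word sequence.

reminded Clara that they photographed this sudden heavy crystal on a chapter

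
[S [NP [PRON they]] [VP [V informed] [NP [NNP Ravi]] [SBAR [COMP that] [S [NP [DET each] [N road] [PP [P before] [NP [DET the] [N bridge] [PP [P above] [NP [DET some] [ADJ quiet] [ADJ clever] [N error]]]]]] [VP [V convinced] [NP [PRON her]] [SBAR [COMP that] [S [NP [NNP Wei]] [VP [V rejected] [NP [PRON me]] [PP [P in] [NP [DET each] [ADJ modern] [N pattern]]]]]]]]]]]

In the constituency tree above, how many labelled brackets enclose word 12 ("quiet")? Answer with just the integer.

10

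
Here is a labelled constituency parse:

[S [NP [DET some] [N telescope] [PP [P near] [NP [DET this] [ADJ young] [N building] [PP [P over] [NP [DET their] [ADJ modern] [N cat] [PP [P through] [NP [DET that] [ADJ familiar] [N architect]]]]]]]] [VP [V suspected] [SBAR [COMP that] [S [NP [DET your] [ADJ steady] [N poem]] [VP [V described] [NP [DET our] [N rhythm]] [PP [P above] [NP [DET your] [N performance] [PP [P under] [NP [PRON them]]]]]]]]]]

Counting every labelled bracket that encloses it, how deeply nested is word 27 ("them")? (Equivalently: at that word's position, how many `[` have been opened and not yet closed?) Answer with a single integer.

10

Path from the root down to the word: S → VP → SBAR → S → VP → PP → NP → PP → NP → PRON. That is 10 enclosing brackets.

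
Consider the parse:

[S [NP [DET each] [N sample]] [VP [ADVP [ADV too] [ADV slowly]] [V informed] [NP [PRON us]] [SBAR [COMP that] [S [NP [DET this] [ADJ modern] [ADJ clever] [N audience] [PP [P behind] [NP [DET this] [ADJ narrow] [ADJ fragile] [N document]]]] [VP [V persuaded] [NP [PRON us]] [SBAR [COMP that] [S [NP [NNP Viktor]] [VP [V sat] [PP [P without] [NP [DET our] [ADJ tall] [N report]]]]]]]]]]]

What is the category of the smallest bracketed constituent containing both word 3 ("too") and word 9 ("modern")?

VP

Word 3 lies under S → VP → ADVP → ADV; word 9 lies under S → VP → SBAR → S → NP → ADJ. The lowest shared node is the VP.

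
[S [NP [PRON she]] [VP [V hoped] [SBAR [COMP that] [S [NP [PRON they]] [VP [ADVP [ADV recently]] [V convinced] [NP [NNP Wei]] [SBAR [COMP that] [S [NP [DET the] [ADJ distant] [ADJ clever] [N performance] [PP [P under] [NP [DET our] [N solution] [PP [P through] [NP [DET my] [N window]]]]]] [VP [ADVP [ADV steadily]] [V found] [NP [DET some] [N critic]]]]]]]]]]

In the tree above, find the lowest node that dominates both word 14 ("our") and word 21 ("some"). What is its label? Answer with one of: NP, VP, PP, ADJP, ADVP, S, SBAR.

S

Both words fall inside [S the distant clever performance under our solution through my window steadily found some critic] (words 9–22), and no smaller constituent contains them both. Label: S.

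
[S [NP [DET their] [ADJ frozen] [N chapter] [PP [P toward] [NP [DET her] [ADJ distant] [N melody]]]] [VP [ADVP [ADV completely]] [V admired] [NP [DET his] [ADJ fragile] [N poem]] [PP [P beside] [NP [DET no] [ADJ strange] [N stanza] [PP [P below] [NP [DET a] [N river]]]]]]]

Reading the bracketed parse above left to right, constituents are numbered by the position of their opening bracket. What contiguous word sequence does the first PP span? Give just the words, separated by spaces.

toward her distant melody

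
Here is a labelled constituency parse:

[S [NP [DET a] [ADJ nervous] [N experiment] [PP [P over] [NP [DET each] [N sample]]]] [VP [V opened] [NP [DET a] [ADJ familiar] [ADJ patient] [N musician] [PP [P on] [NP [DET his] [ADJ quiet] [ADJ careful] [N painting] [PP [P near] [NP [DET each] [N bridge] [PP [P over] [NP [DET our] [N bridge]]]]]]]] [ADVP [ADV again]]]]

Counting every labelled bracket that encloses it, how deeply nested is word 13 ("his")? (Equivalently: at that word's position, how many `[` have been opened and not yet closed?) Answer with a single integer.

6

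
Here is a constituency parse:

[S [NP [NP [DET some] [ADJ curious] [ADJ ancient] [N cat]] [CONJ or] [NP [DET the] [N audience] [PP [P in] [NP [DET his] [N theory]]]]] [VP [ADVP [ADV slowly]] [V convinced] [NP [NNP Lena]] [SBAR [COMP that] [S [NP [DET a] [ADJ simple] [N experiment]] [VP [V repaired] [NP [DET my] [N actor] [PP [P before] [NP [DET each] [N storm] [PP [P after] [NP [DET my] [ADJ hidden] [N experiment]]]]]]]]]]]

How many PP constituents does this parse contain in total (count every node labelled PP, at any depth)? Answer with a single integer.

3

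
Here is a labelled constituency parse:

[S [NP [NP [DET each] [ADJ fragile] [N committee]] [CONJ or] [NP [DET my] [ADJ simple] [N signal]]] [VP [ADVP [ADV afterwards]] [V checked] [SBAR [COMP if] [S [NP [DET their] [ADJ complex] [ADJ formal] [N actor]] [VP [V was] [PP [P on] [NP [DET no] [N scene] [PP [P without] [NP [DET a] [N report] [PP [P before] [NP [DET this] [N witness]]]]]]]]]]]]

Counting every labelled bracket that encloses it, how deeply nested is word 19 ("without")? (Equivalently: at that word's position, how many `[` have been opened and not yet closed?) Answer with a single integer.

Path from the root down to the word: S → VP → SBAR → S → VP → PP → NP → PP → P. That is 9 enclosing brackets.

9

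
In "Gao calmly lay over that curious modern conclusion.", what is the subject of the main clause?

Gao

The subject of the main clause is the NP immediately before the verb "lay": "Gao".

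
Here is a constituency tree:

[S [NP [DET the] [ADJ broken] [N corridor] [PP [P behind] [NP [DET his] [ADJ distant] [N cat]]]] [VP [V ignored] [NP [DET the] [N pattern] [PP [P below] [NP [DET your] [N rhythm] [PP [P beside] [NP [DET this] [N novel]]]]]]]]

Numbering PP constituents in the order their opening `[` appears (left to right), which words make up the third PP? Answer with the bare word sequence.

The PP opening brackets appear, in order, over: "behind his distant cat"; "below your rhythm beside this novel"; "beside this novel". The third one spans "beside this novel".

beside this novel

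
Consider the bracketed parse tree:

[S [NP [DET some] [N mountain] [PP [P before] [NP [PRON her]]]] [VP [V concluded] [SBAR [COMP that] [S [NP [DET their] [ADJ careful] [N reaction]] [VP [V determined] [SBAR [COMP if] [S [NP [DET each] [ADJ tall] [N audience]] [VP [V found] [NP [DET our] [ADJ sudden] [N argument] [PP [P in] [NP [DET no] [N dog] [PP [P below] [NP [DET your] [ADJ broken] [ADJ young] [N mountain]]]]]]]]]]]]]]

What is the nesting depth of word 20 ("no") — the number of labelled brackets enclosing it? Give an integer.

Path from the root down to the word: S → VP → SBAR → S → VP → SBAR → S → VP → NP → PP → NP → DET. That is 12 enclosing brackets.

12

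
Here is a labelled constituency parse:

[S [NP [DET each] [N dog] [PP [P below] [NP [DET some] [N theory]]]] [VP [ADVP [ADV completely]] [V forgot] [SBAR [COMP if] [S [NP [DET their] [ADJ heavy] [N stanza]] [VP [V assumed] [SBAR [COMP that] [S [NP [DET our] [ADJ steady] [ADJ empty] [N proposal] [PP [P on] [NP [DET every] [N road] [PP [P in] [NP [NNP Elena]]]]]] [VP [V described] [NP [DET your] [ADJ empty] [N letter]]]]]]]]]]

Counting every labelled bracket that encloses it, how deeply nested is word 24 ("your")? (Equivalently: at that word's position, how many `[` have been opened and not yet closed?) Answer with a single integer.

10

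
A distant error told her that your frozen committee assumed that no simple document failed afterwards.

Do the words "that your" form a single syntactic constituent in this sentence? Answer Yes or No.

No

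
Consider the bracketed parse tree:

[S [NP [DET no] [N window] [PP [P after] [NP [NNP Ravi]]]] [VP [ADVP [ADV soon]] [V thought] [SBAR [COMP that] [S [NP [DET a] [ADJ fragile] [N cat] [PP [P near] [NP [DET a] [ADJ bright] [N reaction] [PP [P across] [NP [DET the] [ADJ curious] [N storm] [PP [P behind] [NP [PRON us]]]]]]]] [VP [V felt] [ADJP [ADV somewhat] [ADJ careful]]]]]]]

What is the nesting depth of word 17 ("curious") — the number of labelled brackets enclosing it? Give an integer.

10

Counting open brackets not yet closed at "curious": [S [VP [SBAR [S [NP [PP [NP [PP [NP [ADJ = 10.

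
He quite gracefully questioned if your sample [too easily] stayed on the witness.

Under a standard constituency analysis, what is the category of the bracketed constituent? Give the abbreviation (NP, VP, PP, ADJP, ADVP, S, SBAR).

The span is built around the adverb "easily" — an adverb phrase (ADVP).

ADVP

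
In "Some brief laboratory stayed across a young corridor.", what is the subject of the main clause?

some brief laboratory

In the main clause the verb is "stayed"; the NP preceding it, "some brief laboratory", is the subject.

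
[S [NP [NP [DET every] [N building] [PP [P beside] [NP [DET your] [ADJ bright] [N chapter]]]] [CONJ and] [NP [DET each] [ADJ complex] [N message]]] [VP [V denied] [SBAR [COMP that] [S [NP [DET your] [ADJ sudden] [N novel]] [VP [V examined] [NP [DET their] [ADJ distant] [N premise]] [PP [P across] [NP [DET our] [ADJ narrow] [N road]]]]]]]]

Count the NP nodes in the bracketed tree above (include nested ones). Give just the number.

7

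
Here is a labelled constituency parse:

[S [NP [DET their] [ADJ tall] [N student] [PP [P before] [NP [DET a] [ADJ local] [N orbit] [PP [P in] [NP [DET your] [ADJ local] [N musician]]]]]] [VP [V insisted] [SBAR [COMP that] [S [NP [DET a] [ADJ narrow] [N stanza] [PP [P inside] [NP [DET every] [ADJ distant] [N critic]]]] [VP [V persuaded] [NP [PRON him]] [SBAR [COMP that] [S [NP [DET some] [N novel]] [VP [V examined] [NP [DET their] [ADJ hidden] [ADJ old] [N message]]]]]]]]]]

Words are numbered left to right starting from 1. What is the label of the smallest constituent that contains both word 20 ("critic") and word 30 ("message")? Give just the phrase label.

The smallest bracket enclosing both words is [S a narrow stanza inside every distant critic persuaded him that some novel examined their hidden old message], so the label is S.

S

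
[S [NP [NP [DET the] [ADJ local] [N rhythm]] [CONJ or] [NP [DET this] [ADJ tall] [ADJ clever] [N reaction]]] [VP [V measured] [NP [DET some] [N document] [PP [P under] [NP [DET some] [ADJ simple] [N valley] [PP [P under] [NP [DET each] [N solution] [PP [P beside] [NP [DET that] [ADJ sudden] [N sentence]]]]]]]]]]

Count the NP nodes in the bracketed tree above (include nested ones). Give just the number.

7

Scanning left to right, an opening `[NP` appears at word positions 1, 1, 5, 10, 13, 17, 20 — 7 in total.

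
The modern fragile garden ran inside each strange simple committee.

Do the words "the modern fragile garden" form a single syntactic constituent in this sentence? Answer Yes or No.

"the modern fragile garden" is exactly the noun phrase [NP the modern fragile garden], a complete constituent.

Yes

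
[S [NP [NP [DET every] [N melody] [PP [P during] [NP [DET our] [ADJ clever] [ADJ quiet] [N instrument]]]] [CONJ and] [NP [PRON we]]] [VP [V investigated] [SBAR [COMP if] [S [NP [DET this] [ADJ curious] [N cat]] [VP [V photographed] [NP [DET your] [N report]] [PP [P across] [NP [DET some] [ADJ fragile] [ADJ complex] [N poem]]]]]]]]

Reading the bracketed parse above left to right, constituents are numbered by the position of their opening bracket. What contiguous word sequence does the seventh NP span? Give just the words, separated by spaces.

Opening `[NP` markers occur at word positions 1, 1, 4, 9, 12, 16, 19; the seventh of these opens the constituent [NP some fragile complex poem].

some fragile complex poem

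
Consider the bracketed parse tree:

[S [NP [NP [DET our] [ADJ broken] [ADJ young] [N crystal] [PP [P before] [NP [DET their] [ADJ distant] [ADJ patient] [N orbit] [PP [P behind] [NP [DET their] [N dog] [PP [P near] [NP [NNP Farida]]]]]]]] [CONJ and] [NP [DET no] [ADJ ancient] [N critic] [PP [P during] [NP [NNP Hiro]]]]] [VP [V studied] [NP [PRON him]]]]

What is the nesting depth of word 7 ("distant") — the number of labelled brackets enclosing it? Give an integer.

6

The word sits inside ADJ, which is inside NP, inside PP, inside NP, inside NP, inside S — 6 brackets in all.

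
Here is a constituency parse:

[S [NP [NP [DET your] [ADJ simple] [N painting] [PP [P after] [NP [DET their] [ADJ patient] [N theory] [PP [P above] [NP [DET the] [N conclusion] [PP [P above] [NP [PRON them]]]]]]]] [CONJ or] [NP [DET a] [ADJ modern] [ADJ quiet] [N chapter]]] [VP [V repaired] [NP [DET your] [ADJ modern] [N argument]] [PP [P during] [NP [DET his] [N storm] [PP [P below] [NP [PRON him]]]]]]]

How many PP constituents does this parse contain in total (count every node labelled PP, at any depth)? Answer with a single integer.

5

The PP constituents are: [PP after their patient theory above the conclusion above them]; [PP above the conclusion above them]; [PP above them]; [PP during his storm below him]; [PP below him]. Total: 5.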